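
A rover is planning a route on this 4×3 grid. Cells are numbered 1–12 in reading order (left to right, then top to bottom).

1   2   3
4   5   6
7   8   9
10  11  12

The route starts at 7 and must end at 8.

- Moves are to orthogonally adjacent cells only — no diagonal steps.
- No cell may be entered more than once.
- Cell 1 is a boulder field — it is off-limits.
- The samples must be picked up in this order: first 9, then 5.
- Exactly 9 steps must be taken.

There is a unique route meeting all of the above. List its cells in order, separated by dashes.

7 - 10 - 11 - 12 - 9 - 6 - 3 - 2 - 5 - 8

The waypoints must appear in the order 9, 5, with no cell reused.
Route from 7: down 1 to 10, right 2 to 12, up 3 to 3, left 1 to 2, down 2 to 8 — 9 moves in all.
Check: order respected (9 at step 4, 5 at step 8); 9 moves as required.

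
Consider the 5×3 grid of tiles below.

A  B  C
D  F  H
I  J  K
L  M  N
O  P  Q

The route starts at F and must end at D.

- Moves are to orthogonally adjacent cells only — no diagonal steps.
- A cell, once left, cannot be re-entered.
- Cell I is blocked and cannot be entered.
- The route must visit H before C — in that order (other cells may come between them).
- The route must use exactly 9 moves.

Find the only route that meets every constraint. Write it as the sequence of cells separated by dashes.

F - J - M - N - K - H - C - B - A - D

The waypoints must appear in the order H, C, with no cell reused.
Route from F: 2× down (reaching M), right to N, 3× up (reaching C), 2× left (reaching A), down to D — 9 moves in all.
Check: order respected (H at step 5, C at step 6); 9 moves as required.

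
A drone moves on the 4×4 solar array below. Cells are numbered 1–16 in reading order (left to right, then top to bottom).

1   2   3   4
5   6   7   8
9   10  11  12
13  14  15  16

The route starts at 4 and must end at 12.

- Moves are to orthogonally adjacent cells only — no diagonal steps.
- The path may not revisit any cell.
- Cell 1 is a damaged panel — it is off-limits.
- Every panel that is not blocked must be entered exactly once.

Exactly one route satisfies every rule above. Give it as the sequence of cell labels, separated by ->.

Need to visit all 15 open cells exactly once, starting at 4 and ending at 12.
Route from 4: down to 8, left to 7, up to 3, left to 2, down to 6, left to 5, 2× down (reaching 13), right to 14, up to 10, right to 11, down to 15, right to 16, up to 12 — 14 moves in all.
Check: all 15 open cells covered.

4 -> 8 -> 7 -> 3 -> 2 -> 6 -> 5 -> 9 -> 13 -> 14 -> 10 -> 11 -> 15 -> 16 -> 12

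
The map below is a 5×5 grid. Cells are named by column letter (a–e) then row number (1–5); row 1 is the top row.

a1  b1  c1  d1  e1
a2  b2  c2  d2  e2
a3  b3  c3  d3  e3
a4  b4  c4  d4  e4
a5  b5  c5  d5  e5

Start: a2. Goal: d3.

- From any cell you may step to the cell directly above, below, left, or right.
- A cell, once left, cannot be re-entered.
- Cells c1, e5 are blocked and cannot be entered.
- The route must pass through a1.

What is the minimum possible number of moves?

Any route passes through a1 somewhere between a2 and d3. Summing Manhattan distances along the two legs (a2 → a1 → d3) gives a lower bound of 1 + 5 = 6 moves.
A route of 6 moves achieves this: a2 → a1 → b1 → b2 → b3 → c3 → d3.
Since 6 matches the lower bound, it is optimal.

6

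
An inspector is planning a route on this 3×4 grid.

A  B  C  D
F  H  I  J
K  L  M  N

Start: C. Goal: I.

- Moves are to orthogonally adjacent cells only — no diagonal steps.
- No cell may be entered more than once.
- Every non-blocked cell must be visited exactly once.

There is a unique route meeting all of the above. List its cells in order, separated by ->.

Need to visit all 12 open cells exactly once, starting at C and ending at I.
Cell K has only two open neighbours (F and L), so the path must pass straight through it: one of those is the cell it's entered from and the other is where it exits.
Route from C: right 1 to D, down 2 to N, left 3 to K, up 2 to A, right 1 to B, down 1 to H, right 1 to I — 11 moves in all.
Check: all 12 open cells covered.

C -> D -> J -> N -> M -> L -> K -> F -> A -> B -> H -> I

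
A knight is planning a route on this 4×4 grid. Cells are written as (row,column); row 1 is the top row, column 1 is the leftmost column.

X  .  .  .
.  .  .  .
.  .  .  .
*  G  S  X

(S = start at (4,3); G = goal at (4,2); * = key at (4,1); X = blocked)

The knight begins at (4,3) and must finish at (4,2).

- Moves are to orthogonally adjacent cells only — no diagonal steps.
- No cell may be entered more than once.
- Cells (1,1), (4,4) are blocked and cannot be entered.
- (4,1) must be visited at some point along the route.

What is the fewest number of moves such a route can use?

5

Any route passes through (4,1) somewhere between (4,3) and (4,2). Summing Manhattan distances along the two legs ((4,3) → (4,1) → (4,2)) gives a lower bound of 2 + 1 = 3 moves.
The shortest route satisfying every rule uses 5 moves: (4,3) → (3,3) → (3,2) → (3,1) → (4,1) → (4,2).
The bound of 3 isn't tight here; checking systematically, no route of length 3 through 4 satisfies every constraint, so 5 is the minimum.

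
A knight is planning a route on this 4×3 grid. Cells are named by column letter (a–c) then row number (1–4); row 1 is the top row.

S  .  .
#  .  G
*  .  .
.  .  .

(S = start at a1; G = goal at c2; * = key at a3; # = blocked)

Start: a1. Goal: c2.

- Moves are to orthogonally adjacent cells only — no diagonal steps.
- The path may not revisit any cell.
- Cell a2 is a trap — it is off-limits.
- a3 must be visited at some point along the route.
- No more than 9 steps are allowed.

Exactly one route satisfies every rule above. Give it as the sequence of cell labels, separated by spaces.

The budget equals the shortest possible length, so every move has to be on a shortest route through the required cells.
Route from a1: right 1 to b1, down 2 to b3, left 1 to a3, down 1 to a4, right 2 to c4, up 2 to c2 — 9 moves in all.
Check: all required cells visited; 9 ≤ 9 moves.

a1 b1 b2 b3 a3 a4 b4 c4 c3 c2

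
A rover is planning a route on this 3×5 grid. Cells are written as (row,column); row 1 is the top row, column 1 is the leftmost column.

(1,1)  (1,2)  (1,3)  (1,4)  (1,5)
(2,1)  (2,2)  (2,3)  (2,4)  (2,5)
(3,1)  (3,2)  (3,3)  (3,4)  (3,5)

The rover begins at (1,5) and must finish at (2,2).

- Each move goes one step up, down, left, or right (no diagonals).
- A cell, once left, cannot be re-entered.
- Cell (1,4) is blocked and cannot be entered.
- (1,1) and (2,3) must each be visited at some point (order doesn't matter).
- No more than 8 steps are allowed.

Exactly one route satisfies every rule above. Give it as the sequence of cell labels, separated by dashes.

(1,5) - (2,5) - (2,4) - (2,3) - (1,3) - (1,2) - (1,1) - (2,1) - (2,2)

The 8-move cap with required stops at (1,1), (2,3) leaves no slack for detours.
Route from (1,5): down 1 to (2,5), left 2 to (2,3), up 1 to (1,3), left 2 to (1,1), down 1 to (2,1), right 1 to (2,2) — 8 moves in all.
Check: all required cells visited; 8 ≤ 8 moves.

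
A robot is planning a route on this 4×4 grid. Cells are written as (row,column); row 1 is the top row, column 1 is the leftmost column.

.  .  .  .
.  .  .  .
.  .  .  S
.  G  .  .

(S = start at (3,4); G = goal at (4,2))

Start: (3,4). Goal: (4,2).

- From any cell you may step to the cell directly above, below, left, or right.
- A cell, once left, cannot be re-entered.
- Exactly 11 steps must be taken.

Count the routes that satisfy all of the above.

Need simple routes of exactly 11 moves from (3,4) to (4,2) (Manhattan distance 3, so 4 moves are spent on a detour and 4 undoing it).
Branch systematically from the start, pruning whenever the remaining move budget drops below the Manhattan distance to (4,2) or differs from it in parity. Grouping the completions by first move — via (2,4): 17; via (4,4): 10; via (3,3): 8 — and summing: 17 + 10 + 8 = 35.
That gives 35 routes.

35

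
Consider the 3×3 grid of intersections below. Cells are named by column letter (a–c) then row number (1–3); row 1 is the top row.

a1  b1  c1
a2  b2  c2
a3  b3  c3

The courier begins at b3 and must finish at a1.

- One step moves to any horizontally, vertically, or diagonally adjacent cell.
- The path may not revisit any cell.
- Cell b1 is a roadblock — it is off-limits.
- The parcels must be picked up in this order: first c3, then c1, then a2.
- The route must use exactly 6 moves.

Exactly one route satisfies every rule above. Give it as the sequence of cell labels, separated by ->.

b3 -> c3 -> c2 -> c1 -> b2 -> a2 -> a1

The waypoints must appear in the order c3, c1, a2, with no cell reused.
Route from b3: right to c3, 2× up (reaching c1), down-left to b2, left to a2, up to a1 — 6 moves in all.
Check: order respected (c3 at step 1, c1 at step 3, a2 at step 5); 6 moves as required.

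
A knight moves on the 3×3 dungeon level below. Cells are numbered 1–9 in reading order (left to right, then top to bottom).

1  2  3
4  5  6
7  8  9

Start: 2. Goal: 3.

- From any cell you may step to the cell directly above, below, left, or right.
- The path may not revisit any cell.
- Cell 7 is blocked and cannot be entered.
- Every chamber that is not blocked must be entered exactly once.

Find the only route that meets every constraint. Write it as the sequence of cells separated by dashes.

2 - 1 - 4 - 5 - 8 - 9 - 6 - 3

Need to visit all 8 open cells exactly once, starting at 2 and ending at 3.
Cell 8 has only two open neighbours (5 and 9), so the path must pass straight through it: one of those is the cell it's entered from and the other is where it exits.
Route from 2: left to 1, down to 4, right to 5, down to 8, right to 9, 2× up (reaching 3) — 7 moves in all.
Check: all 8 open cells covered.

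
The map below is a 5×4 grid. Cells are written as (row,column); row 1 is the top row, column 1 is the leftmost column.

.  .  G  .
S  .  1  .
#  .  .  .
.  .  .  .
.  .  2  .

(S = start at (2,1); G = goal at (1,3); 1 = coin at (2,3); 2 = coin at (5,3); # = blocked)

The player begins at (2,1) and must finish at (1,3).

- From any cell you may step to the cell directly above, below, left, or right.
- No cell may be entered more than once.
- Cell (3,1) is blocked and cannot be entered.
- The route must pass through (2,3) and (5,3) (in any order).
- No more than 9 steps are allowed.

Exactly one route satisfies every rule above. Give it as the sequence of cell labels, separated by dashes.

The 9-move cap with required stops at (2,3), (5,3) leaves no slack for detours.
Route from (2,1): right 1 to (2,2), down 3 to (5,2), right 1 to (5,3), up 4 to (1,3) — 9 moves in all.
Check: all required cells visited; 9 ≤ 9 moves.

(2,1) - (2,2) - (3,2) - (4,2) - (5,2) - (5,3) - (4,3) - (3,3) - (2,3) - (1,3)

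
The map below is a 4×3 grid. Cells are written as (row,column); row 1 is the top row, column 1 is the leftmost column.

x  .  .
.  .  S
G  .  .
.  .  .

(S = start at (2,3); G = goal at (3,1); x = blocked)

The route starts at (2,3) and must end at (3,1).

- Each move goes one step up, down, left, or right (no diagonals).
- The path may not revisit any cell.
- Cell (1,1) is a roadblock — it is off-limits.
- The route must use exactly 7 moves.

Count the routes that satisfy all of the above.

Need simple routes of exactly 7 moves from (2,3) to (3,1) (Manhattan distance 3, so 2 moves are spent on a detour and 2 undoing it).
Enumerating: (2,3) (1,3) (1,2) (2,2) (3,2) (4,2) (4,1) (3,1) | (2,3) (3,3) (4,3) (4,2) (3,2) (2,2) (2,1) (3,1) | (2,3) (2,2) (3,2) (3,3) (4,3) (4,2) (4,1) (3,1).
That gives 3 routes.

3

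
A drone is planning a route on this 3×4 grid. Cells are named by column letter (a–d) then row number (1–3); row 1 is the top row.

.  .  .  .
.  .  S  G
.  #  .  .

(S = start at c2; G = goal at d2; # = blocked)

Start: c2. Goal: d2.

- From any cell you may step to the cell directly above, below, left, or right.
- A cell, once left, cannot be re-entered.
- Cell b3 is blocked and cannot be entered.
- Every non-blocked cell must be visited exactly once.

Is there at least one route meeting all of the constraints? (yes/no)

Cell a3 has only one open neighbour but is neither the start nor the goal, so a Hamiltonian route would have to both enter and leave it through the same neighbour — impossible without revisiting.

no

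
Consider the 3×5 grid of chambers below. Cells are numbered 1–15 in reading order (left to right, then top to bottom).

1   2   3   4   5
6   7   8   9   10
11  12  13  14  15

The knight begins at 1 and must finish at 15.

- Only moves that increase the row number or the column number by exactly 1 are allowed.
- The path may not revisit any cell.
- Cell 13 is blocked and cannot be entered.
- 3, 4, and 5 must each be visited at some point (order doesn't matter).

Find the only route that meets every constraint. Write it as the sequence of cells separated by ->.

Moves only go right or down, so the column and row indices never decrease.
Route from 1: 4× right (reaching 5), 2× down (reaching 15) — 6 moves in all.
Check: all required cells visited.

1 -> 2 -> 3 -> 4 -> 5 -> 10 -> 15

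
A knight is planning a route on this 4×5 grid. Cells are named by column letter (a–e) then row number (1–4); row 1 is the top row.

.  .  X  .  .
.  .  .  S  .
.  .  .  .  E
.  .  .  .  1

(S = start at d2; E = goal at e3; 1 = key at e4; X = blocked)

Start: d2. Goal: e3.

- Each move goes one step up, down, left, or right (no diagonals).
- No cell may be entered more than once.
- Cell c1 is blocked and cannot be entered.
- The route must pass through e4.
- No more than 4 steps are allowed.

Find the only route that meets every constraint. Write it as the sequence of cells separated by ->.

Any route must reach e4 and still end at e3 within 4 moves, so the order of the required stops is forced.
Route from d2: down 2 to d4, right 1 to e4, up 1 to e3 — 4 moves in all.
Check: all required cells visited; 4 ≤ 4 moves.

d2 -> d3 -> d4 -> e4 -> e3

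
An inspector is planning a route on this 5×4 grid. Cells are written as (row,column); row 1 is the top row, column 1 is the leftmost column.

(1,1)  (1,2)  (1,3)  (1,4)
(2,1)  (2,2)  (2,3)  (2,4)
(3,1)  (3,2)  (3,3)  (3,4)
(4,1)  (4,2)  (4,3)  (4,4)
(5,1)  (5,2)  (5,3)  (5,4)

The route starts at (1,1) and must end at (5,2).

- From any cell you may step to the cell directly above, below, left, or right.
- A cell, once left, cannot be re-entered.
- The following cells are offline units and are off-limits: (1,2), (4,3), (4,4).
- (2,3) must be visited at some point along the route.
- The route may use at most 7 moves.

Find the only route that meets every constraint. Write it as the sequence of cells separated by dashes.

The 7-move cap with required stops at (2,3) leaves no slack for detours.
Route from (1,1): down to (2,1), 2× right (reaching (2,3)), down to (3,3), left to (3,2), 2× down (reaching (5,2)) — 7 moves in all.
Check: all required cells visited; 7 ≤ 7 moves.

(1,1) - (2,1) - (2,2) - (2,3) - (3,3) - (3,2) - (4,2) - (5,2)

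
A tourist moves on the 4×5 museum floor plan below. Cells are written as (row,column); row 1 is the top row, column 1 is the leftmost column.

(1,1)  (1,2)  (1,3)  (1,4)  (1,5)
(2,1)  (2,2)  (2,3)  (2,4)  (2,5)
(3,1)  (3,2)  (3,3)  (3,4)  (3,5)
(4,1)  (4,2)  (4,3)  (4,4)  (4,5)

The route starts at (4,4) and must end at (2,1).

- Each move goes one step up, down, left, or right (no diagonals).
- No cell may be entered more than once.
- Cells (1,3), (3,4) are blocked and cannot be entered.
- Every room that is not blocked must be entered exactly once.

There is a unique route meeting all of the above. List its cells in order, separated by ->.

(4,4) -> (4,5) -> (3,5) -> (2,5) -> (1,5) -> (1,4) -> (2,4) -> (2,3) -> (3,3) -> (4,3) -> (4,2) -> (4,1) -> (3,1) -> (3,2) -> (2,2) -> (1,2) -> (1,1) -> (2,1)

Need to visit all 18 open cells exactly once, starting at (4,4) and ending at (2,1).
Cell (4,1) has only two open neighbours ((3,1) and (4,2)), so the path must pass straight through it: one of those is the cell it's entered from and the other is where it exits.
Route from (4,4): right to (4,5), 3× up (reaching (1,5)), left to (1,4), down to (2,4), left to (2,3), 2× down (reaching (4,3)), 2× left (reaching (4,1)), up to (3,1), right to (3,2), 2× up (reaching (1,2)), left to (1,1), down to (2,1) — 17 moves in all.
Check: all 18 open cells covered.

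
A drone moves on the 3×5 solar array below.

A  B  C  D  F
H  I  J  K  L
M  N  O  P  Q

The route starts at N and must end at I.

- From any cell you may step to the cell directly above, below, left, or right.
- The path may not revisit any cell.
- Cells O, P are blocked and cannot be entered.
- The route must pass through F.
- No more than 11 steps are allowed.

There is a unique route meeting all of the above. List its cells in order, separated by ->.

The budget equals the shortest possible length, so every move has to be on a shortest route through the required cells.
Route from N: left 1 to M, up 2 to A, right 4 to F, down 1 to L, left 3 to I — 11 moves in all.
Check: all required cells visited; 11 ≤ 11 moves.

N -> M -> H -> A -> B -> C -> D -> F -> L -> K -> J -> I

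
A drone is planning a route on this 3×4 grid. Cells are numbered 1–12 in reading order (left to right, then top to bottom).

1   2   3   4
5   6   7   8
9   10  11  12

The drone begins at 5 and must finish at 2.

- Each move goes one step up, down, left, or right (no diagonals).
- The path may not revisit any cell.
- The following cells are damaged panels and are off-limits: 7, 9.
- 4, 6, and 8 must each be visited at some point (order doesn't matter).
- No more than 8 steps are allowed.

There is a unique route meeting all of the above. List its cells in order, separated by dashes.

Any route must reach 4, 6, and 8 and still end at 2 within 8 moves, so the order of the required stops is forced.
Route from 5: right to 6, down to 10, 2× right (reaching 12), 2× up (reaching 4), 2× left (reaching 2) — 8 moves in all.
Check: all required cells visited; 8 ≤ 8 moves.

5 - 6 - 10 - 11 - 12 - 8 - 4 - 3 - 2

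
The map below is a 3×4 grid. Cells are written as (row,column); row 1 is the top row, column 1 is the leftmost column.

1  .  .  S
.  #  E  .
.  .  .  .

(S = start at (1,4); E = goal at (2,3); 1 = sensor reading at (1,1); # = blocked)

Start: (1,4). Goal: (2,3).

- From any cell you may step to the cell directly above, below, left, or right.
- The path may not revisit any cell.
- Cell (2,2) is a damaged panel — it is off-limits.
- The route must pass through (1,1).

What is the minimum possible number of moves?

Any route passes through (1,1) somewhere between (1,4) and (2,3). Summing Manhattan distances along the two legs ((1,4) → (1,1) → (2,3)) gives a lower bound of 3 + 3 = 6 moves.
The shortest route satisfying every rule uses 8 moves: (1,4) → (1,3) → (1,2) → (1,1) → (2,1) → (3,1) → (3,2) → (3,3) → (2,3).
The no-revisit rule (legs can't share cells) pushes the minimum above the 6-move bound; an exhaustive check rules out every length from 6 to 7, leaving 8 as the minimum.

8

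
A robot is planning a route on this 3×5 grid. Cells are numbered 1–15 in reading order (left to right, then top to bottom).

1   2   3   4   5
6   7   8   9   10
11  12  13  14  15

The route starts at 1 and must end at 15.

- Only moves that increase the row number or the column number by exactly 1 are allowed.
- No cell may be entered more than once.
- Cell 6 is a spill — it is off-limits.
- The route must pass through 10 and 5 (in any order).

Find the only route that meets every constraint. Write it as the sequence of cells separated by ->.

1 -> 2 -> 3 -> 4 -> 5 -> 10 -> 15

Moves only go right or down, so the column and row indices never decrease.
Route from 1: right 4 to 5, down 2 to 15 — 6 moves in all.
Check: all required cells visited.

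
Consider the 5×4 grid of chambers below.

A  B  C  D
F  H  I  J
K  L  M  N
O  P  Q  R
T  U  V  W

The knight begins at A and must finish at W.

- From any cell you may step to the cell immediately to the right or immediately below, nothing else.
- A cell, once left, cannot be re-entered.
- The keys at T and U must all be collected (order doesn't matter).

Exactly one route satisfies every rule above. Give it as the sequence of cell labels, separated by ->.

A -> F -> K -> O -> T -> U -> V -> W

Moves only go right or down, so the column and row indices never decrease.
Route from A: down 4 to T, right 3 to W — 7 moves in all.
Check: all required cells visited.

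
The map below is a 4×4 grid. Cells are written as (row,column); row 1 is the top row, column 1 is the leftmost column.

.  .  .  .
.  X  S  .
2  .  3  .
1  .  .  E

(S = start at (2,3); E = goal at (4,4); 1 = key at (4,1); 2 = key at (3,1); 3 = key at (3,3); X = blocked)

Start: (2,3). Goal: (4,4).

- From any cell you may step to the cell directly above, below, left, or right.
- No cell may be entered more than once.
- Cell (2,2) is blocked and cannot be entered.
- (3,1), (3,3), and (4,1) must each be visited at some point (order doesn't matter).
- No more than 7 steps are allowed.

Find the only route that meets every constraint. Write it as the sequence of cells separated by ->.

(2,3) -> (3,3) -> (3,2) -> (3,1) -> (4,1) -> (4,2) -> (4,3) -> (4,4)

Any route must reach (3,1), (3,3), and (4,1) and still end at (4,4) within 7 moves, so the order of the required stops is forced.
Route from (2,3): down to (3,3), 2× left (reaching (3,1)), down to (4,1), 3× right (reaching (4,4)) — 7 moves in all.
Check: all required cells visited; 7 ≤ 7 moves.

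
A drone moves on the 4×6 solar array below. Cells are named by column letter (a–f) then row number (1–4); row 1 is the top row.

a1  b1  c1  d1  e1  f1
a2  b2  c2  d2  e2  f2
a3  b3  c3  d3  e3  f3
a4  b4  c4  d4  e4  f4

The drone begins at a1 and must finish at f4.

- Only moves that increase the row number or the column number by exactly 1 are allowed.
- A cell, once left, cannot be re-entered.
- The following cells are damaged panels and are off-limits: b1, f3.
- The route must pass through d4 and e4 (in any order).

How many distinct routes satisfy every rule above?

A right/down-only route from a1 to f4 makes exactly 3 down-moves and 5 right-moves in some order.
With no other constraints that would be C(8,3) = 56 routes.
A monotone route can only reach the required cells in the order d4, e4, so split there and multiply the segment counts (each segment already excludes blocked cells): a1→d4: 10; d4→e4: 1; e4→f4: 1; product = 10.
That gives 10 routes.

10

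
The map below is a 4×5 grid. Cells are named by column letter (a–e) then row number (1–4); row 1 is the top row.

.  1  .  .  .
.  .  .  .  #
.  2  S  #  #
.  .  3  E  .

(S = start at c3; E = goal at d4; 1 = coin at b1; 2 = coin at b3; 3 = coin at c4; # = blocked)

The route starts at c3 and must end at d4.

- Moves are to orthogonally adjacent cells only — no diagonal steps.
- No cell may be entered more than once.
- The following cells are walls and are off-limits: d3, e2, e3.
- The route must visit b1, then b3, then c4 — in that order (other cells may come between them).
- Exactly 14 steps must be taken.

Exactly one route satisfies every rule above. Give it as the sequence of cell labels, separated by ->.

The waypoints must appear in the order b1, b3, c4, with no cell reused.
Route from c3: up 1 to c2, right 1 to d2, up 1 to d1, left 3 to a1, down 1 to a2, right 1 to b2, down 1 to b3, left 1 to a3, down 1 to a4, right 3 to d4 — 14 moves in all.
Check: order respected (1 at step 5, 2 at step 9, 3 at step 13); 14 moves as required.

c3 -> c2 -> d2 -> d1 -> c1 -> b1 -> a1 -> a2 -> b2 -> b3 -> a3 -> a4 -> b4 -> c4 -> d4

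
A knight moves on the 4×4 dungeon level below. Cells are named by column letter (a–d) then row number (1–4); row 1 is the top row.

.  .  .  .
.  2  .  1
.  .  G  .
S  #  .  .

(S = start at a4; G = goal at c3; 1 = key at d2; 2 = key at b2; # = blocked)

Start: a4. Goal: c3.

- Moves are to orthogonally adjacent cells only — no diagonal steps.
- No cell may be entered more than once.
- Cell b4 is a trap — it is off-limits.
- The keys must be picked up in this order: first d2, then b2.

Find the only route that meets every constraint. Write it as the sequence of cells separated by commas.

The waypoints must appear in the order d2, b2, with no cell reused.
Route from a4: up 3 to a1, right 3 to d1, down 1 to d2, left 2 to b2, down 1 to b3, right 1 to c3 — 11 moves in all.
Check: order respected (1 at step 7, 2 at step 9).

a4, a3, a2, a1, b1, c1, d1, d2, c2, b2, b3, c3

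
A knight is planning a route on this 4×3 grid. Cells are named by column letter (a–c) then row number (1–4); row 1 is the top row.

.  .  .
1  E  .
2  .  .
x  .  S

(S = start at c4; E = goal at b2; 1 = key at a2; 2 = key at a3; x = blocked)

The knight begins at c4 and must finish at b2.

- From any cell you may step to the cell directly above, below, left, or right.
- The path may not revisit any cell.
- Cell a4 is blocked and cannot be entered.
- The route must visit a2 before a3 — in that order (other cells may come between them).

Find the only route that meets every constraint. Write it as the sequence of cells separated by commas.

The waypoints must appear in the order a2, a3, with no cell reused.
Route from c4: 3× up (reaching c1), 2× left (reaching a1), 2× down (reaching a3), right to b3, up to b2 — 9 moves in all.
Check: order respected (1 at step 6, 2 at step 7).

c4, c3, c2, c1, b1, a1, a2, a3, b3, b2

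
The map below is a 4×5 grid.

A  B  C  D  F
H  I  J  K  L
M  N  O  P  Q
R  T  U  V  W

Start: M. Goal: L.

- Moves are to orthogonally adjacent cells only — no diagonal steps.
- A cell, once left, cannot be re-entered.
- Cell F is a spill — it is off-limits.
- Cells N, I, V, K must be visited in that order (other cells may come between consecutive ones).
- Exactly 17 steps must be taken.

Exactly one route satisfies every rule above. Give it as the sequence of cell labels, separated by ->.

The waypoints must appear in the order N, I, V, K, with no cell reused.
Route from M: down to R, right to T, 2× up (reaching I), left to H, up to A, 2× right (reaching C), 3× down (reaching U), 2× right (reaching W), up to Q, left to P, up to K, right to L — 17 moves in all.
Check: order respected (N at step 3, I at step 4, V at step 12, K at step 16); 17 moves as required.

M -> R -> T -> N -> I -> H -> A -> B -> C -> J -> O -> U -> V -> W -> Q -> P -> K -> L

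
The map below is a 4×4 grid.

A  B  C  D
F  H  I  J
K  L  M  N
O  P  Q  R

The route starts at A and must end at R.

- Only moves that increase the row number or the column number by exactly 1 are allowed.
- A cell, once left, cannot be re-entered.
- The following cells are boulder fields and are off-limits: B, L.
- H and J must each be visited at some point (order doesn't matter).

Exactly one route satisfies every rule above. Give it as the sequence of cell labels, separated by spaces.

A F H I J N R

Moves only go right or down, so the column and row indices never decrease.
Route from A: down to F, 3× right (reaching J), 2× down (reaching R) — 6 moves in all.
Check: all required cells visited.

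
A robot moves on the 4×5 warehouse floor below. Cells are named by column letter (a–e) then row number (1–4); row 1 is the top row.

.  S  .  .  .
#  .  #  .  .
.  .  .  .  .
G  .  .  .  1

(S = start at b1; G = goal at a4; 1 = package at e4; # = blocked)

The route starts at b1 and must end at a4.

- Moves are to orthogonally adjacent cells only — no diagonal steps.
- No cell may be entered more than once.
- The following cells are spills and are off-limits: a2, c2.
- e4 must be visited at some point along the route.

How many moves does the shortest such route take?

10

Any route passes through e4 somewhere between b1 and a4. Summing Manhattan distances along the two legs (b1 → e4 → a4) gives a lower bound of 6 + 4 = 10 moves.
A route of 10 moves achieves this: b1 → b2 → b3 → c3 → d3 → e3 → e4 → d4 → c4 → b4 → a4.
Since 10 matches the lower bound, it is optimal.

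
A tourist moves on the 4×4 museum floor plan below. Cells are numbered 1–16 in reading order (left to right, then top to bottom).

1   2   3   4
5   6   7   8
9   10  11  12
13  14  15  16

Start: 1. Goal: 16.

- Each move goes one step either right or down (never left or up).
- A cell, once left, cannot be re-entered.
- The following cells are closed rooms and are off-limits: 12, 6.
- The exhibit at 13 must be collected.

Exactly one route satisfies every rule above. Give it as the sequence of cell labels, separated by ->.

Moves only go right or down, so the column and row indices never decrease.
Route from 1: down 3 to 13, right 3 to 16 — 6 moves in all.
Check: all required cells visited.

1 -> 5 -> 9 -> 13 -> 14 -> 15 -> 16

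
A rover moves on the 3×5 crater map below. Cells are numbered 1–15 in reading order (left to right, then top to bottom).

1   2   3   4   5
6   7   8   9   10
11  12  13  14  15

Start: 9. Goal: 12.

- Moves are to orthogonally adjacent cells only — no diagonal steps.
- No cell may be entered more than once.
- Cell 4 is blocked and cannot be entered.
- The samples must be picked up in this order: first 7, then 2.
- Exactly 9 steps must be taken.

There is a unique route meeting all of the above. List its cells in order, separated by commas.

9, 14, 13, 8, 7, 2, 1, 6, 11, 12

The waypoints must appear in the order 7, 2, with no cell reused.
Route from 9: down 1 to 14, left 1 to 13, up 1 to 8, left 1 to 7, up 1 to 2, left 1 to 1, down 2 to 11, right 1 to 12 — 9 moves in all.
Check: order respected (7 at step 4, 2 at step 5); 9 moves as required.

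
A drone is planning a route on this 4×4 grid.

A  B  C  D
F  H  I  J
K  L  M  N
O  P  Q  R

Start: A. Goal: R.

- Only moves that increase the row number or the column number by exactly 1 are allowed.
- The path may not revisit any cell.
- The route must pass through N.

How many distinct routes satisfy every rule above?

A right/down-only route from A to R makes exactly 3 down-moves and 3 right-moves in some order.
With no other constraints that would be C(6,3) = 20 routes.
Split at N and multiply the segment counts: A→N: 10; N→R: 1; product = 10.
That gives 10 routes.

10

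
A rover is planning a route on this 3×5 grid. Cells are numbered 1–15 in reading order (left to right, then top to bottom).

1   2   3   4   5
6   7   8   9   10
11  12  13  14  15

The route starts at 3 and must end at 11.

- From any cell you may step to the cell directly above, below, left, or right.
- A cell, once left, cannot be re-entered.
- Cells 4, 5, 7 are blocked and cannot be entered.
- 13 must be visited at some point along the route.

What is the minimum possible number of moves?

4

Any route passes through 13 somewhere between 3 and 11. Summing Manhattan distances along the two legs (3 → 13 → 11) gives a lower bound of 2 + 2 = 4 moves.
A route of 4 moves achieves this: 3 → 8 → 13 → 12 → 11.
Since 4 matches the lower bound, it is optimal.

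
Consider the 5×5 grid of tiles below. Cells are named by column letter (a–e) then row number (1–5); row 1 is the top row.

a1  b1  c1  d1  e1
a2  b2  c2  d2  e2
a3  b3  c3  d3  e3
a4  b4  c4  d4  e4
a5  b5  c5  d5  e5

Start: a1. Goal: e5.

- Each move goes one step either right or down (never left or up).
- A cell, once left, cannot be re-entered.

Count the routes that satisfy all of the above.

A right/down-only route from a1 to e5 makes exactly 4 down-moves and 4 right-moves in some order.
With no other constraints that would be C(8,4) = 70 routes.
That gives 70 routes.

70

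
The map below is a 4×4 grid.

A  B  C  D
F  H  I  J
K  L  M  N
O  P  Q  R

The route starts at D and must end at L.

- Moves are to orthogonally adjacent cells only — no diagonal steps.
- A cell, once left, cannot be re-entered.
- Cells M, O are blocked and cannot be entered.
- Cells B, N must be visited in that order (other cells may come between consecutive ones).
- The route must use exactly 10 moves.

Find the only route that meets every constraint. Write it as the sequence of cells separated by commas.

The waypoints must appear in the order B, N, with no cell reused.
Route from D: left 2 to B, down 1 to H, right 2 to J, down 2 to R, left 2 to P, up 1 to L — 10 moves in all.
Check: order respected (B at step 2, N at step 6); 10 moves as required.

D, C, B, H, I, J, N, R, Q, P, L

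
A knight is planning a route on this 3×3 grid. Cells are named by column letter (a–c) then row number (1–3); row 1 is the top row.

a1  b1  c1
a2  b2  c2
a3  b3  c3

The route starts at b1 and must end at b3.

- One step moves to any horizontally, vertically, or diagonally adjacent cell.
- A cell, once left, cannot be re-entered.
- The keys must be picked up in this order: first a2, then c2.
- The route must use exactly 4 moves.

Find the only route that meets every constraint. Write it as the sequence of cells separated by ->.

The waypoints must appear in the order a2, c2, with no cell reused.
Route from b1: down-left to a2, 2× right (reaching c2), down-left to b3 — 4 moves in all.
Check: order respected (a2 at step 1, c2 at step 3); 4 moves as required.

b1 -> a2 -> b2 -> c2 -> b3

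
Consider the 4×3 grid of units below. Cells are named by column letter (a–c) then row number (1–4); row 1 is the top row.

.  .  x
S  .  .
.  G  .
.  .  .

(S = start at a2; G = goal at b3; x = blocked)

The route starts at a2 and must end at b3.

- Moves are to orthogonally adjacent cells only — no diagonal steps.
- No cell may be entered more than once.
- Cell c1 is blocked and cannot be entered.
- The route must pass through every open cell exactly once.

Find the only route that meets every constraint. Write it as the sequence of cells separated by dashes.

Need to visit all 11 open cells exactly once, starting at a2 and ending at b3.
Cell a1 has only two open neighbours (a2 and b1), so the path must pass straight through it: one of those is the cell it's entered from and the other is where it exits.
Route from a2: up to a1, right to b1, down to b2, right to c2, 2× down (reaching c4), 2× left (reaching a4), up to a3, right to b3 — 10 moves in all.
Check: all 11 open cells covered.

a2 - a1 - b1 - b2 - c2 - c3 - c4 - b4 - a4 - a3 - b3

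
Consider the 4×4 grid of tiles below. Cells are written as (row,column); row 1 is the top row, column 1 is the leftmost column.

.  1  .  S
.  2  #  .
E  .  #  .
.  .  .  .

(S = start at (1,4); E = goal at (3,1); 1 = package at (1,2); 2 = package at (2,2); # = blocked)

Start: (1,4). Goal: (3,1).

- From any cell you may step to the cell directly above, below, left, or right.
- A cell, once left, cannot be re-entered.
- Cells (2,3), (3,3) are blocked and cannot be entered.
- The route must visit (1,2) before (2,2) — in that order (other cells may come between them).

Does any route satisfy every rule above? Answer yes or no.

yes

One route that works: (1,4) → (1,3) → (1,2) → (2,2) → (3,2) → (3,1).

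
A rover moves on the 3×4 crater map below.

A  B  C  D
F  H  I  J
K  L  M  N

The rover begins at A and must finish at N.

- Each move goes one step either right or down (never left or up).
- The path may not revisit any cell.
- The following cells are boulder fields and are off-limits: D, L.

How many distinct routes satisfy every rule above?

A right/down-only route from A to N makes exactly 2 down-moves and 3 right-moves in some order.
With no other constraints that would be C(5,2) = 10 routes.
Subtract routes through each blocked cell (inclusion–exclusion for overlaps): − through D: 1 − through L: 3 → 6.
That gives 6 routes.

6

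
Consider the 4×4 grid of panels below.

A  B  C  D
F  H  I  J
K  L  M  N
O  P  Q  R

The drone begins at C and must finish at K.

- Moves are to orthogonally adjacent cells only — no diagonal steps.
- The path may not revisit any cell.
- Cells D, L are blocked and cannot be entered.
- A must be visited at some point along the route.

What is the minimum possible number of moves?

Any route passes through A somewhere between C and K. Summing Manhattan distances along the two legs (C → A → K) gives a lower bound of 2 + 2 = 4 moves.
A route of 4 moves achieves this: C → B → A → F → K.
Since 4 matches the lower bound, it is optimal.

4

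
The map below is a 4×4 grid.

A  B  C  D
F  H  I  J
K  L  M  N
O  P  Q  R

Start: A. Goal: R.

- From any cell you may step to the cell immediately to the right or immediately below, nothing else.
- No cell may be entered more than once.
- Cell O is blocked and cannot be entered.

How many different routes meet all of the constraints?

A right/down-only route from A to R makes exactly 3 down-moves and 3 right-moves in some order.
With no other constraints that would be C(6,3) = 20 routes.
Subtract routes through each blocked cell (inclusion–exclusion for overlaps): − through O: 1 → 19.
That gives 19 routes.

19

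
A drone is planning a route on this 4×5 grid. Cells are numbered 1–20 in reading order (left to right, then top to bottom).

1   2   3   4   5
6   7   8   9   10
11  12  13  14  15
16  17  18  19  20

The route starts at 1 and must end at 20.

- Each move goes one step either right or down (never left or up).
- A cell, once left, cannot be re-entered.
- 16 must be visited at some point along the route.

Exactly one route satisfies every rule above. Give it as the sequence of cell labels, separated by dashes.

1 - 6 - 11 - 16 - 17 - 18 - 19 - 20

Moves only go right or down, so the column and row indices never decrease.
Route from 1: down 3 to 16, right 4 to 20 — 7 moves in all.
Check: all required cells visited.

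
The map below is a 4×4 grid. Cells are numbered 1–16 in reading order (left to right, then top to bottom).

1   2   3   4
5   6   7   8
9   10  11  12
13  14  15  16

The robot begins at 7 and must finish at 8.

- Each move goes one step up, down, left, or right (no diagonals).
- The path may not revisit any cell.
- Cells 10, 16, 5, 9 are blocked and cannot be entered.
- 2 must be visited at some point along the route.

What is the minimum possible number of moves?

5

Any route passes through 2 somewhere between 7 and 8. Summing Manhattan distances along the two legs (7 → 2 → 8) gives a lower bound of 2 + 3 = 5 moves.
A route of 5 moves achieves this: 7 → 6 → 2 → 3 → 4 → 8.
Since 5 matches the lower bound, it is optimal.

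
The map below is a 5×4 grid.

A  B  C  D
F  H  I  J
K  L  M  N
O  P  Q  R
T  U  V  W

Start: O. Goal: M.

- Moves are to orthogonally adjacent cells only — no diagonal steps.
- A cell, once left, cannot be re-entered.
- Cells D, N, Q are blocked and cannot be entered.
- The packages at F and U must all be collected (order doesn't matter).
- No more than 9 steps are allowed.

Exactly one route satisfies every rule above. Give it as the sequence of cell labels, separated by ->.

O -> T -> U -> P -> L -> K -> F -> H -> I -> M

The budget equals the shortest possible length, so every move has to be on a shortest route through the required cells.
Route from O: down to T, right to U, 2× up (reaching L), left to K, up to F, 2× right (reaching I), down to M — 9 moves in all.
Check: all required cells visited; 9 ≤ 9 moves.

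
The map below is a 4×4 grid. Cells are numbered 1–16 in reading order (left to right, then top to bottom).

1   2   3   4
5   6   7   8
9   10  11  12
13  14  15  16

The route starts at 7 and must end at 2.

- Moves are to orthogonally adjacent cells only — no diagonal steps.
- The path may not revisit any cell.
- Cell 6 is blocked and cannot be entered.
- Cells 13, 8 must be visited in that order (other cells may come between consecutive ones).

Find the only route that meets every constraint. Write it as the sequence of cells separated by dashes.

The waypoints must appear in the order 13, 8, with no cell reused.
Route from 7: down to 11, 2× left (reaching 9), down to 13, 3× right (reaching 16), 3× up (reaching 4), 2× left (reaching 2) — 12 moves in all.
Check: order respected (13 at step 4, 8 at step 9).

7 - 11 - 10 - 9 - 13 - 14 - 15 - 16 - 12 - 8 - 4 - 3 - 2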